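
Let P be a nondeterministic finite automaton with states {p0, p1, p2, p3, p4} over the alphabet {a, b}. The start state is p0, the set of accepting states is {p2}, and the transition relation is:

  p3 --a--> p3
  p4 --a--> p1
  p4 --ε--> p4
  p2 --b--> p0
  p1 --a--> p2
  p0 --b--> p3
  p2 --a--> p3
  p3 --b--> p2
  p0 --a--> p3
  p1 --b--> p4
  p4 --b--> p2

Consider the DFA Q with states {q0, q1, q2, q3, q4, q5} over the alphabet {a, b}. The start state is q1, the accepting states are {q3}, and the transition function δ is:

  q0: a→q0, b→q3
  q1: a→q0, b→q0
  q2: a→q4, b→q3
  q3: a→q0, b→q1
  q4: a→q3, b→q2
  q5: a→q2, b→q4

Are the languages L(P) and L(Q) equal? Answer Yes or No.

Exploring the product automaton P × Q from the start pair (p0, q1), following both machines on each input symbol, reaches 3 state pairs: (p0, q1), (p3, q0), (p2, q3).
P accepts in {p2} and Q accepts in {q3}. In every reachable pair the two components are either both accepting — (p2, q3) — or both non-accepting, so no string is accepted by exactly one of the machines: L(P) \ L(Q) and L(Q) \ L(P) are both empty.
Hence every string is accepted by P iff it is accepted by Q, and the two languages coincide.

Yes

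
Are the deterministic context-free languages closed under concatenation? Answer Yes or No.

Take L₁ = {ε, c} (finite, hence regular and DCFL) and L₂ = {c aⁿbⁿ : n≥0} ∪ {cc aⁿb²ⁿ : n≥0} (a DCFL: the number of leading c's tells the DPDA whether to pop one stack symbol per b or per two b's). Then L₁L₂ ∩ cca⁺b* = {cc aⁿbⁿ : n≥1} ∪ {cc aⁿb²ⁿ : n≥1}. If L₁L₂ were a DCFL, so would be this intersection with a regular set, and a DPDA for it started from its configuration after reading cc would accept {aⁿbⁿ : n≥1} ∪ {aⁿb²ⁿ : n≥1}, which no deterministic PDA accepts (a DPDA for it would have a single run on aⁿb²ⁿ, accepting after the prefix aⁿbⁿ and accepting again after n more b's; an ordinary PDA that simulates it on a's and b's and, at any moment when it is accepting, may switch to reading only a fresh letter d while feeding each d to the simulation as a b, would accept aⁱbʲdᵏ (k≥1) exactly when both aⁱbʲ and aⁱbʲ⁺ᵏ are in the language, i.e. its language intersected with the regular set a*b*d⁺ would be exactly {aⁿbⁿdⁿ : n≥1} — impossible, since context-free languages are closed under intersection with regular sets and {aⁿbⁿdⁿ} is not context-free). Hence L₁L₂ is not a DCFL.

No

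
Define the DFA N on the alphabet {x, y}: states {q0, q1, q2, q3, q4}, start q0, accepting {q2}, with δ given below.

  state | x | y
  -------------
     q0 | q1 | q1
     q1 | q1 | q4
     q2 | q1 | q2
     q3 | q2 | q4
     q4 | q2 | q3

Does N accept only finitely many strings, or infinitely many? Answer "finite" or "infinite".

infinite

State q1 is reachable from the start and can reach an accepting state, and it lies on the cycle q1 → q1.
Traversing that cycle any number of times yields accepted strings of unbounded length, so the language is infinite.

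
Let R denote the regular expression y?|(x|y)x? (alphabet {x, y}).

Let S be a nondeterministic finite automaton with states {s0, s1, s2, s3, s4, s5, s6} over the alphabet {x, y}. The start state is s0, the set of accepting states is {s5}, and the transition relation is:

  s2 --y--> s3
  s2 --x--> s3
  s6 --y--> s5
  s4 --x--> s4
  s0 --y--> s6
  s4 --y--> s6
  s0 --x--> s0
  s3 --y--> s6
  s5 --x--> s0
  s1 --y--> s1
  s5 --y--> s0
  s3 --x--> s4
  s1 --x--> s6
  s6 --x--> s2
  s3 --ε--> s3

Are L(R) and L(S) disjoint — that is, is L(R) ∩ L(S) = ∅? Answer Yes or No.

Converting the expression R to a DFA (subset construction, then merging equivalent states) gives the minimal DFA with states {r0, r1, r2, r3}, start state r0, accepting states {r0, r1, r2} and transitions r0: x→r1, y→r1; r1: x→r2, y→r3; r2: x→r3, y→r3; r3: x→r3, y→r3.
Exploring the product automaton R × S from the start pair (r0, s0), following both machines on each input symbol, reaches 11 state pairs: (r0, s0), (r1, s0), (r1, s6), (r2, s0), (r3, s6), (r2, s2), (r3, s5), (r3, s0), (r3, s2), (r3, s3), (r3, s4).
R accepts in {r0, r1, r2} and S accepts in {s5}; no reachable pair has both components accepting, so no string drives both machines to acceptance simultaneously and L(R) ∩ L(S) = ∅.
So no string is accepted by both, and the intersection is empty.

Yes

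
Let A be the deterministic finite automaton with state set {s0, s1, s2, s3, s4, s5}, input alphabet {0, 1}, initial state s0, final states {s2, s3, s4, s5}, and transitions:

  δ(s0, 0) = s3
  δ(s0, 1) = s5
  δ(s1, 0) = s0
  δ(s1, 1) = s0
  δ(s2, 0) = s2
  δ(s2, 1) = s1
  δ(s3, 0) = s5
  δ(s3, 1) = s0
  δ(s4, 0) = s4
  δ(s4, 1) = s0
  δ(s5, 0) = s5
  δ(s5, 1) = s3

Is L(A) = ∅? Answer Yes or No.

The string 0 is accepted: the run s0 → s3 ends in the accepting state s3.
Since at least one string is accepted, L(A) is not empty.

No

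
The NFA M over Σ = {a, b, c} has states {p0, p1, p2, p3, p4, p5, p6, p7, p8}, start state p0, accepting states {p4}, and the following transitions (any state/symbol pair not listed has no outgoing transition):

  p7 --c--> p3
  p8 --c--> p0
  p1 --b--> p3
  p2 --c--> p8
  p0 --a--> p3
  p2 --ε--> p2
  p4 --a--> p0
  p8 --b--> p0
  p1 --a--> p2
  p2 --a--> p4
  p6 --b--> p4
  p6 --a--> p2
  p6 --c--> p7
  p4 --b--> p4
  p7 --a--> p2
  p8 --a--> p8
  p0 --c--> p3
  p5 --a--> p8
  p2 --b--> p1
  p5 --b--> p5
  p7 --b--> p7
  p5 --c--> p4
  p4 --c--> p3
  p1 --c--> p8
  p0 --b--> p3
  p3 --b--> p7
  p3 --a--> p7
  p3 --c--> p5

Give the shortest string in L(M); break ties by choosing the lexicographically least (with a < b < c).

acc

A breadth-first search from p0 reaches an accepting state first via the path p0 → p3 → p5 → p4 on input acc.
No string of length < 3 is accepted (BFS exhausts all shorter strings without reaching an accepting state), and acc is the lexicographically least accepting string of length 3.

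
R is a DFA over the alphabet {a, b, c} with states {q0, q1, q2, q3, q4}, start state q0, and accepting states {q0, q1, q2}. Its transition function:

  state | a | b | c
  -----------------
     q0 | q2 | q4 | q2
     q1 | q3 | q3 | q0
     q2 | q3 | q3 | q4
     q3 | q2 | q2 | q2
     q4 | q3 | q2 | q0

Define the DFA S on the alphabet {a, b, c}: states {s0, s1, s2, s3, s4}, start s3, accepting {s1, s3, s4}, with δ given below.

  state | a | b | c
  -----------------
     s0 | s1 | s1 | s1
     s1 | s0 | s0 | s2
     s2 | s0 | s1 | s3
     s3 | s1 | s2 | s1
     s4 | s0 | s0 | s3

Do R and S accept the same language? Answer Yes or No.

Yes

Exploring the product automaton R × S from the start pair (q0, s3), following both machines on each input symbol, reaches 4 state pairs: (q0, s3), (q2, s1), (q4, s2), (q3, s0).
R accepts in {q0, q1, q2} and S accepts in {s1, s3, s4}. In every reachable pair the two components are either both accepting — (q0, s3), (q2, s1) — or both non-accepting, so no string is accepted by exactly one of the machines: L(R) \ L(S) and L(S) \ L(R) are both empty.
Hence every string is accepted by R iff it is accepted by S, and the two languages coincide.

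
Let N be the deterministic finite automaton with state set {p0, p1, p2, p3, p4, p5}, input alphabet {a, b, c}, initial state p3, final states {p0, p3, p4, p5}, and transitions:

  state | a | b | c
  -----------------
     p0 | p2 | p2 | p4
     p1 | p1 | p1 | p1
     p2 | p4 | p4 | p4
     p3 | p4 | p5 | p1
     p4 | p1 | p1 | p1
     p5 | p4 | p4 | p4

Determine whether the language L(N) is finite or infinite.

finite

The useful states (reachable from p3 and able to reach an accepting state) are {p3, p4, p5}.
Restricted to these states the transition graph has no cycle, so every accepting path has bounded length and L is finite.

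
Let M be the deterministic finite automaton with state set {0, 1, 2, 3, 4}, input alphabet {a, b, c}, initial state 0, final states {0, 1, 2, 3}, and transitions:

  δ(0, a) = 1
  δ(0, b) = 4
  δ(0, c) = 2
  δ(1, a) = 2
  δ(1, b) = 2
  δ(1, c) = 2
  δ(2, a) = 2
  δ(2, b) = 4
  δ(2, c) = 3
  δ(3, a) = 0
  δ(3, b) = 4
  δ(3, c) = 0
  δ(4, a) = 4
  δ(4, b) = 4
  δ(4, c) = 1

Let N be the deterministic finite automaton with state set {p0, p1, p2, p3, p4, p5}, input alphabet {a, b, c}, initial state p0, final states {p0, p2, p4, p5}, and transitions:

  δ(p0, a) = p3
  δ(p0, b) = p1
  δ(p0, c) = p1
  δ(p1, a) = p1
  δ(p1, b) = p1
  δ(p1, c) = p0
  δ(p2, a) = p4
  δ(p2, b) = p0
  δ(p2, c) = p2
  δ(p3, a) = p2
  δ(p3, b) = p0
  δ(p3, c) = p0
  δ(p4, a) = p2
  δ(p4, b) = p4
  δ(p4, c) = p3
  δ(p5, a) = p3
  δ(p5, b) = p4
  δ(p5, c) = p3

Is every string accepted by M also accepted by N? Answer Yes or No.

No

The string a is in L(M) but not in L(N).
So L(M) ⊄ L(N).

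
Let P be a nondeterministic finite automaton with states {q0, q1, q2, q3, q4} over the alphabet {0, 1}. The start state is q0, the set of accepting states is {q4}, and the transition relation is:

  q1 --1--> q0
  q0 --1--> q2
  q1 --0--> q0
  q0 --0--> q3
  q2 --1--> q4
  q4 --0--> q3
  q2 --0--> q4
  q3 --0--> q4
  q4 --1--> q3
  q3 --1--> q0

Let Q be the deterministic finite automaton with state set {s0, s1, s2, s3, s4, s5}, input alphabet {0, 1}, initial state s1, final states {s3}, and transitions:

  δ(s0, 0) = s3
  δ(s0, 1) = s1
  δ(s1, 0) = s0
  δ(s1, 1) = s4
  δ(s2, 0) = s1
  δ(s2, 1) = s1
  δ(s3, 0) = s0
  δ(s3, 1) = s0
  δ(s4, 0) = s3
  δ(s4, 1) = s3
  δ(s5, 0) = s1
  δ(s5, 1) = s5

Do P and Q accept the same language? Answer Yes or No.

Exploring the product automaton P × Q from the start pair (q0, s1), following both machines on each input symbol, reaches 4 state pairs: (q0, s1), (q3, s0), (q2, s4), (q4, s3).
P accepts in {q4} and Q accepts in {s3}. In every reachable pair the two components are either both accepting — (q4, s3) — or both non-accepting, so no string is accepted by exactly one of the machines: L(P) \ L(Q) and L(Q) \ L(P) are both empty.
Hence every string is accepted by P iff it is accepted by Q, and the two languages coincide.

Yes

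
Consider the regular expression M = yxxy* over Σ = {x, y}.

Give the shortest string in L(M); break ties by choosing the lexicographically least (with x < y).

By inspection of the expression, no string of length less than 3 matches, and yxx is the lexicographically first match of length 3.

yxx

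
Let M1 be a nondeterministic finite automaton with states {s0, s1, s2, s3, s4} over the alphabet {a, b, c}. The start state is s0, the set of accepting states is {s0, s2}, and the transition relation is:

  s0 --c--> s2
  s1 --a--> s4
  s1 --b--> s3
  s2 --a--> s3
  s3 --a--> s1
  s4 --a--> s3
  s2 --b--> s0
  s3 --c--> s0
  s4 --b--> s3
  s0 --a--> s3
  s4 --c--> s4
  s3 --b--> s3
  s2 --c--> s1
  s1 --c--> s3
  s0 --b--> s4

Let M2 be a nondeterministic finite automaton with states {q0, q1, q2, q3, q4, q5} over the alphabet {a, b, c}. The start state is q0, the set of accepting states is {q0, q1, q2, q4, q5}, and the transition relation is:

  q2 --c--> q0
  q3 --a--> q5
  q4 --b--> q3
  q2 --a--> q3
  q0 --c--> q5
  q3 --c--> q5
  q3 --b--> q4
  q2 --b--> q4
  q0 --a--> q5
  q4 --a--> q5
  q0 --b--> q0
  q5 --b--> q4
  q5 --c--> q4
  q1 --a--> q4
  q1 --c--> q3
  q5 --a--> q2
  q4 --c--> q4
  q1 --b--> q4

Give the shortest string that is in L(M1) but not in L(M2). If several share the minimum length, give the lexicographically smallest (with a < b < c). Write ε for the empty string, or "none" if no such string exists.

accb

The string accb is accepted by M1 but not by M2.
No shorter string lies in the difference, and accb is the lexicographically first length-4 string in L(M1) \ L(M2).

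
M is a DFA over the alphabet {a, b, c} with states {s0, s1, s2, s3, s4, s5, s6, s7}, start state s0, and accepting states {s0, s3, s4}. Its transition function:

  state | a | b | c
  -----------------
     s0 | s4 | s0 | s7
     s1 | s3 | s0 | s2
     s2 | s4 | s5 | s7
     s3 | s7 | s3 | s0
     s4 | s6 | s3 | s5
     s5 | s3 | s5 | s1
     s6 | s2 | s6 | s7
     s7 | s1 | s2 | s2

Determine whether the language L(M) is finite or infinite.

State s0 is reachable from the start and can reach an accepting state, and it lies on the cycle s0 → s0.
Traversing that cycle any number of times yields accepted strings of unbounded length, so the language is infinite.

infinite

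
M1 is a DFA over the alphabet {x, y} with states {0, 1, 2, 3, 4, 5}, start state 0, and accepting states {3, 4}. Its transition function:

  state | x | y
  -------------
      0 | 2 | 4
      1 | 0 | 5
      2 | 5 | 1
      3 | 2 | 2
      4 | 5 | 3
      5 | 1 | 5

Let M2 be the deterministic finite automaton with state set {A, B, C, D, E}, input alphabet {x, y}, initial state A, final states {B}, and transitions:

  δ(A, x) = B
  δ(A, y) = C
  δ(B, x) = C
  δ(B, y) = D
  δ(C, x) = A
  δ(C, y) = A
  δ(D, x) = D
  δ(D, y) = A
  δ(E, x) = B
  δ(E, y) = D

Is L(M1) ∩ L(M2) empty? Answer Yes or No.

Yes

Exploring the product automaton M1 × M2 from the start pair (0, A), following both machines on each input symbol, reaches 21 state pairs: (0, A), (2, B), (4, C), (5, C), (1, D), (5, A), (3, A), (1, A), (0, D), (1, B), (2, C), (0, B), (2, D), (4, A), (0, C), (5, D), (4, D), (5, B), (3, C), (2, A), (1, C).
M1 accepts in {3, 4} and M2 accepts in {B}; no reachable pair has both components accepting, so no string drives both machines to acceptance simultaneously and L(M1) ∩ L(M2) = ∅.
So no string is accepted by both, and the intersection is empty.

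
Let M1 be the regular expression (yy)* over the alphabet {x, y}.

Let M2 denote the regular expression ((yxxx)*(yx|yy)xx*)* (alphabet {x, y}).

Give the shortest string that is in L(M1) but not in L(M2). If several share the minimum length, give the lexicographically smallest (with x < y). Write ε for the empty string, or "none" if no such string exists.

yy

The string yy is accepted by M1 but not by M2.
No shorter string lies in the difference, and yy is the lexicographically first length-2 string in L(M1) \ L(M2).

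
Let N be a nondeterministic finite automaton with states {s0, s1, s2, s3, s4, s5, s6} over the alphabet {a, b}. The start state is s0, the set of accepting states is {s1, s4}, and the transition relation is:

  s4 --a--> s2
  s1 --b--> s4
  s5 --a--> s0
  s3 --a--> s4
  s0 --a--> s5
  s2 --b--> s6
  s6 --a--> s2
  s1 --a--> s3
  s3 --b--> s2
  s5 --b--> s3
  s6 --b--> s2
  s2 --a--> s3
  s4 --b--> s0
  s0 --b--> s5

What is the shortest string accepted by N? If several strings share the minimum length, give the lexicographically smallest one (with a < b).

aba

A breadth-first search from s0 reaches an accepting state first via the path s0 → s5 → s3 → s4 on input aba.
No string of length < 3 is accepted (BFS exhausts all shorter strings without reaching an accepting state), and aba is the lexicographically least accepting string of length 3.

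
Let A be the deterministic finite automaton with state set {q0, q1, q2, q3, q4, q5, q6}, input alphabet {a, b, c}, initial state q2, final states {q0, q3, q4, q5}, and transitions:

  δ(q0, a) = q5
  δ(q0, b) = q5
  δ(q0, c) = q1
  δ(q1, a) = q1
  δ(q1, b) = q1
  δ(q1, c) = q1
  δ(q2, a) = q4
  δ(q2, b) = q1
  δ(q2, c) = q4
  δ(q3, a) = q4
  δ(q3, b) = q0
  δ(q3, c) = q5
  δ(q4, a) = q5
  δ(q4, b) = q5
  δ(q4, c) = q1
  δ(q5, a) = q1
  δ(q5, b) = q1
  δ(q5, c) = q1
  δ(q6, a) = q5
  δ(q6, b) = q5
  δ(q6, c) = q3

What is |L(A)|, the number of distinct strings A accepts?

6

The useful subgraph on states {q2, q4, q5} is acyclic, so L(A) is finite; the longest accepting path visits 3 useful states, giving maximum string length 2.
Counting accepting paths from q2 by length: 2 of length 1, 4 of length 2. Total 6.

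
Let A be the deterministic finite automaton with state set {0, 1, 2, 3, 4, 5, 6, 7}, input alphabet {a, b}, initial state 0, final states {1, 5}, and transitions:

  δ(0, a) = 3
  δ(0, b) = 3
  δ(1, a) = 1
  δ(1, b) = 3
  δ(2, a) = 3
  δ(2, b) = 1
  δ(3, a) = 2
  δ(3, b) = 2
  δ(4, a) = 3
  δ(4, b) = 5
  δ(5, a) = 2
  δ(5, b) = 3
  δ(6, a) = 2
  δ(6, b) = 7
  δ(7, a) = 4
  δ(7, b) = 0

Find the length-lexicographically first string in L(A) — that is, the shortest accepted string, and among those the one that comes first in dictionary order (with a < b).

aab

A breadth-first search from 0 reaches an accepting state first via the path 0 → 3 → 2 → 1 on input aab.
No string of length < 3 is accepted (BFS exhausts all shorter strings without reaching an accepting state), and aab is the lexicographically least accepting string of length 3.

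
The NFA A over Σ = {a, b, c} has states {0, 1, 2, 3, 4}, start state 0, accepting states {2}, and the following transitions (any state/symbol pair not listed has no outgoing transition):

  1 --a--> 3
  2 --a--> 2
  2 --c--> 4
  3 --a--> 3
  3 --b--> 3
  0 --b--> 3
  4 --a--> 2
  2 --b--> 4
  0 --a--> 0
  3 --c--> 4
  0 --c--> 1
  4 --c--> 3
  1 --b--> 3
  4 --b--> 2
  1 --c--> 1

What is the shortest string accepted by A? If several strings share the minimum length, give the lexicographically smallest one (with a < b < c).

bca

A breadth-first search from 0 reaches an accepting state first via the path 0 → 3 → 4 → 2 on input bca.
No string of length < 3 is accepted (BFS exhausts all shorter strings without reaching an accepting state), and bca is the lexicographically least accepting string of length 3.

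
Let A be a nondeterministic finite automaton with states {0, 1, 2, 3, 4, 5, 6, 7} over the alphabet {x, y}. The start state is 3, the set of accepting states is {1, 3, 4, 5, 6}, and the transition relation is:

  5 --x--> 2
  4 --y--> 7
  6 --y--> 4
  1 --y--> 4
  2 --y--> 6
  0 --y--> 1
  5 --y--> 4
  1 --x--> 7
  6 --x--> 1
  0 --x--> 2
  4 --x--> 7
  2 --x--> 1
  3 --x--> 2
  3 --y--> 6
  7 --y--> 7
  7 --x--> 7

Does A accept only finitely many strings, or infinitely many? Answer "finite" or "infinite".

The useful states (reachable from 3 and able to reach an accepting state) are {1, 2, 3, 4, 6}.
Restricted to these states the transition graph has no cycle, so every accepting path has bounded length and L is finite.

finite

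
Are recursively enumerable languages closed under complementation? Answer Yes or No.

If both L and its complement were r.e., running the two recognisers in parallel would decide L, so L would be recursive; but there are r.e. languages that are not recursive (e.g. the halting problem), and their complements are therefore not r.e.

No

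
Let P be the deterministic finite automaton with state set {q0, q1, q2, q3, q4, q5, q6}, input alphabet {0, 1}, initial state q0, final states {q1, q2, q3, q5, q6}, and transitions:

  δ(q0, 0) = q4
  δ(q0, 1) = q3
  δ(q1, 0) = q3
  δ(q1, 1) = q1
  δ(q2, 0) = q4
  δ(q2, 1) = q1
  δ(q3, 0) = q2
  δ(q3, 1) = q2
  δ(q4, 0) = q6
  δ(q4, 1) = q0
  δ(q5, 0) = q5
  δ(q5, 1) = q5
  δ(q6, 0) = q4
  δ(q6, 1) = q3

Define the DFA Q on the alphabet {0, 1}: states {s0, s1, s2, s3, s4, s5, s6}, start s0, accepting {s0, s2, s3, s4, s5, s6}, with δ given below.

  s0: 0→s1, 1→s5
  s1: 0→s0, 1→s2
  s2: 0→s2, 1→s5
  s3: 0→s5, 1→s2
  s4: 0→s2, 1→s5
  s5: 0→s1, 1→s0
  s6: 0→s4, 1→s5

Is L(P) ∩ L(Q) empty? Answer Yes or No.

The string 1 is accepted by both P and Q.
Hence L(P) ∩ L(Q) ≠ ∅.

No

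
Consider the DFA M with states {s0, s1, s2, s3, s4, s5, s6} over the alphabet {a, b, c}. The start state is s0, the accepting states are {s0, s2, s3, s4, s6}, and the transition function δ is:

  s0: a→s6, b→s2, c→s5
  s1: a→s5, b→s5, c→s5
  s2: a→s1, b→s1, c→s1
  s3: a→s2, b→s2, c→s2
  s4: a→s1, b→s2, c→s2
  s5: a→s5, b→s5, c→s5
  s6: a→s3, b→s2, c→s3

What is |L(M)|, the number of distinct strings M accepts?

The useful subgraph on states {s0, s2, s3, s6} is acyclic, so L(M) is finite; the longest accepting path visits 4 useful states, giving maximum string length 3.
Counting accepting paths from s0 by length: 1 of length 0, 2 of length 1, 3 of length 2, 6 of length 3. Total 12.

12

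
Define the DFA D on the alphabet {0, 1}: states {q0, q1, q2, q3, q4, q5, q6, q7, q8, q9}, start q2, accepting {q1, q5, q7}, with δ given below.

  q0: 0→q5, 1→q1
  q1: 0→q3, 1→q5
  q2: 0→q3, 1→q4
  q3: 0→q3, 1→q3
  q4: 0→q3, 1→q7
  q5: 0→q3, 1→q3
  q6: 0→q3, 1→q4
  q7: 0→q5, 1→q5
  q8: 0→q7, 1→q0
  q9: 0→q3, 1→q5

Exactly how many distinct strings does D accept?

3

The useful subgraph on states {q2, q4, q5, q7} is acyclic, so L(D) is finite; the longest accepting path visits 4 useful states, giving maximum string length 3.
Counting accepting paths from q2 by length: 1 of length 2, 2 of length 3. Total 3.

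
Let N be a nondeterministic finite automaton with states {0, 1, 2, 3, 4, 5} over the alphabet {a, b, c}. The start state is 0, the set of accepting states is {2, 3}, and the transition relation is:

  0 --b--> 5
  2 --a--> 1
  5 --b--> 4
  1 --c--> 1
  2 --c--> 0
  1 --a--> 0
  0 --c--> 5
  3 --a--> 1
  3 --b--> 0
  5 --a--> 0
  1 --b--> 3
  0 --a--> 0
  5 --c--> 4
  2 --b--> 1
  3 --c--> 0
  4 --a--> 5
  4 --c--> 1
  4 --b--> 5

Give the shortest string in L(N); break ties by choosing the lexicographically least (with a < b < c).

A breadth-first search from 0 reaches an accepting state first via the path 0 → 5 → 4 → 1 → 3 on input bbcb.
No string of length < 4 is accepted (BFS exhausts all shorter strings without reaching an accepting state), and bbcb is the lexicographically least accepting string of length 4.

bbcb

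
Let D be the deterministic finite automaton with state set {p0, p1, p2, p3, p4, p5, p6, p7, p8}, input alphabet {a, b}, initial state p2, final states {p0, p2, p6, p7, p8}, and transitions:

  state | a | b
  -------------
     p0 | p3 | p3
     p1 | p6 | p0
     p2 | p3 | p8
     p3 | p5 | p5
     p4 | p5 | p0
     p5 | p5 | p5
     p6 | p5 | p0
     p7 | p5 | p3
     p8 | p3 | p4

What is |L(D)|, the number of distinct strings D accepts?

The useful subgraph on states {p0, p2, p4, p8} is acyclic, so L(D) is finite; the longest accepting path visits 4 useful states, giving maximum string length 3.
Counting accepting paths from p2 by length: 1 of length 0, 1 of length 1, 1 of length 3. Total 3.

3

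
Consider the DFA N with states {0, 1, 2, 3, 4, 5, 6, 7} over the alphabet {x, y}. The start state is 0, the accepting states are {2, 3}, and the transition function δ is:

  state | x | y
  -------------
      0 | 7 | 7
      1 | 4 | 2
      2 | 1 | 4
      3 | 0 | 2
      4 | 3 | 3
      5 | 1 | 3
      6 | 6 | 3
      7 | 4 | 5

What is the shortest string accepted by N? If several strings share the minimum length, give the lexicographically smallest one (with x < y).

A breadth-first search from 0 reaches an accepting state first via the path 0 → 7 → 4 → 3 on input xxx.
No string of length < 3 is accepted (BFS exhausts all shorter strings without reaching an accepting state), and xxx is the lexicographically least accepting string of length 3.

xxx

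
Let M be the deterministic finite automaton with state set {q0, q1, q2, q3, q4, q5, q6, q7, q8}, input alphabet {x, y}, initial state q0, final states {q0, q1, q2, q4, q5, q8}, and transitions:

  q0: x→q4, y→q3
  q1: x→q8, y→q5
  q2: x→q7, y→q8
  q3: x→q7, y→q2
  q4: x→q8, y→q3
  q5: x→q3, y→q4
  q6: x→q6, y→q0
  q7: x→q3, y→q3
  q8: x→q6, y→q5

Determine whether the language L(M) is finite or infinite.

State q3 is reachable from the start and can reach an accepting state, and it lies on the cycle q3 → q2 → q8 → q5 → q3.
Traversing that cycle any number of times yields accepted strings of unbounded length, so the language is infinite.

infinite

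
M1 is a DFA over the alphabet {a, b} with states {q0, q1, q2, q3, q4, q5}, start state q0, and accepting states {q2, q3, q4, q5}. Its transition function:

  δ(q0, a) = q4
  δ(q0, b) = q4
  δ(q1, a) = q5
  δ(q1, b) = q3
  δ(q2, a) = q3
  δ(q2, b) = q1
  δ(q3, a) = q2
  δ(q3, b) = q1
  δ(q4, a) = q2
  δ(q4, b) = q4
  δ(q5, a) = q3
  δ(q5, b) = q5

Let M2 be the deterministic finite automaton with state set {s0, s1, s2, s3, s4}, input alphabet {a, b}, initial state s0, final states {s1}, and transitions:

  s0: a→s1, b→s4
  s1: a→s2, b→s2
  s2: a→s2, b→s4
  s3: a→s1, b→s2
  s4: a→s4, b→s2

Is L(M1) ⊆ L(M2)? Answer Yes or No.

The string b is in L(M1) but not in L(M2).
So L(M1) ⊄ L(M2).

No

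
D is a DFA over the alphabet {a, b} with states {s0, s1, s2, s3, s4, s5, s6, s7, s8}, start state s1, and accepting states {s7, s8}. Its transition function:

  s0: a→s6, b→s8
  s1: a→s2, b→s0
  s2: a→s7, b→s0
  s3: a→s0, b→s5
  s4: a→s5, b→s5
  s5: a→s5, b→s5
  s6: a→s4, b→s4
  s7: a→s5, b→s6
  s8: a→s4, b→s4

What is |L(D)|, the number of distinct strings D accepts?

The useful subgraph on states {s0, s1, s2, s7, s8} is acyclic, so L(D) is finite; the longest accepting path visits 4 useful states, giving maximum string length 3.
Counting accepting paths from s1 by length: 2 of length 2, 1 of length 3. Total 3.

3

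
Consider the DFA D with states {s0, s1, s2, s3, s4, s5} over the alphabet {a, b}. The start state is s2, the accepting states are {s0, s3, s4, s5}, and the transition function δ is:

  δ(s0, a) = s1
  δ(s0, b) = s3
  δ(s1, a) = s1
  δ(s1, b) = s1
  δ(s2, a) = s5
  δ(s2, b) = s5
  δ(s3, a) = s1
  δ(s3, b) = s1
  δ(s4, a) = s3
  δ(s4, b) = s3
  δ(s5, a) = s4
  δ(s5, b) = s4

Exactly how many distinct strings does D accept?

The useful subgraph on states {s2, s3, s4, s5} is acyclic, so L(D) is finite; the longest accepting path visits 4 useful states, giving maximum string length 3.
Counting accepting paths from s2 by length: 2 of length 1, 4 of length 2, 8 of length 3. Total 14.

14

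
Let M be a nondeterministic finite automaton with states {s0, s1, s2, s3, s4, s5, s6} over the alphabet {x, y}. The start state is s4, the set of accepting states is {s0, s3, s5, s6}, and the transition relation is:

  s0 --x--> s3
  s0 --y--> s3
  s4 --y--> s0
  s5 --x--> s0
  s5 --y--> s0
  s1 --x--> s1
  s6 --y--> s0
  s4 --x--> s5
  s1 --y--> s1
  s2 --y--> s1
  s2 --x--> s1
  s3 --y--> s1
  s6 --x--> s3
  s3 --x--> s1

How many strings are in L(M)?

10

The useful subgraph on states {s0, s3, s4, s5} is acyclic, so L(M) is finite; the longest accepting path visits 4 useful states, giving maximum string length 3.
Counting accepting paths from s4 by length: 2 of length 1, 4 of length 2, 4 of length 3. Total 10.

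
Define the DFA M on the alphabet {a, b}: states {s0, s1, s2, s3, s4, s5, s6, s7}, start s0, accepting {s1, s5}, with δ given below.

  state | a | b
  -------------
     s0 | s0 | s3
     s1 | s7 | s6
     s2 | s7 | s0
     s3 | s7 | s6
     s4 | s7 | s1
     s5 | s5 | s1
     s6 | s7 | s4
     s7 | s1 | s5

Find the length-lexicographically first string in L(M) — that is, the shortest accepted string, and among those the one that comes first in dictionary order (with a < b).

A breadth-first search from s0 reaches an accepting state first via the path s0 → s3 → s7 → s1 on input baa.
No string of length < 3 is accepted (BFS exhausts all shorter strings without reaching an accepting state), and baa is the lexicographically least accepting string of length 3.

baa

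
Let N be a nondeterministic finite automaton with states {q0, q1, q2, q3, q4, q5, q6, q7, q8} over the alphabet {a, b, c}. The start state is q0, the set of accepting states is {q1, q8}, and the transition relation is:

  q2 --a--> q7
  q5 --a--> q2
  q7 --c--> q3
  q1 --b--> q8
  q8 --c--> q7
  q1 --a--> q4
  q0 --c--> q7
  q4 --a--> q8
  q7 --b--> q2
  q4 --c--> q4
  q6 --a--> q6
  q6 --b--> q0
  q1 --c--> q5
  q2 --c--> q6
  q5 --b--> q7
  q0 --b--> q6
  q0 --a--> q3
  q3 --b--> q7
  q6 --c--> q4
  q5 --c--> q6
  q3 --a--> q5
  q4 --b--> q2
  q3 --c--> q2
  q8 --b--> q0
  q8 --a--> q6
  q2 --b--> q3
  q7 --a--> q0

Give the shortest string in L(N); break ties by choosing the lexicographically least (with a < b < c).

A breadth-first search from q0 reaches an accepting state first via the path q0 → q6 → q4 → q8 on input bca.
No string of length < 3 is accepted (BFS exhausts all shorter strings without reaching an accepting state), and bca is the lexicographically least accepting string of length 3.

bca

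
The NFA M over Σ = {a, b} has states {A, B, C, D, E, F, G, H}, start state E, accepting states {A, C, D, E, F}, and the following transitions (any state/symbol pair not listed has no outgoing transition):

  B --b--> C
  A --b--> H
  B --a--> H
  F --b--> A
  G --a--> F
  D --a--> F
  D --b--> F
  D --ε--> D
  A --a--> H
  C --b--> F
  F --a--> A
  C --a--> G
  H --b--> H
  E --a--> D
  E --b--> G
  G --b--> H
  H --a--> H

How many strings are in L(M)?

11

The useful subgraph on states {A, D, E, F, G} is acyclic, so L(M) is finite; the longest accepting path visits 4 useful states, giving maximum string length 3.
Counting accepting paths from E by length: 1 of length 0, 1 of length 1, 3 of length 2, 6 of length 3. Total 11.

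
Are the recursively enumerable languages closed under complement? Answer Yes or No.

If both L and its complement were r.e., running the two recognisers in parallel would decide L, so L would be recursive; but there are r.e. languages that are not recursive (e.g. the halting problem), and their complements are therefore not r.e.

No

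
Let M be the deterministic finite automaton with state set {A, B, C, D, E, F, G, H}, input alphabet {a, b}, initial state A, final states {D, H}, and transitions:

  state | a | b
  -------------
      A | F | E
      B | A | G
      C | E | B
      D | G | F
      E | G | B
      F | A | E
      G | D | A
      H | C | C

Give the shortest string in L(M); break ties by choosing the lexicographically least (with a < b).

A breadth-first search from A reaches an accepting state first via the path A → E → G → D on input baa.
No string of length < 3 is accepted (BFS exhausts all shorter strings without reaching an accepting state), and baa is the lexicographically least accepting string of length 3.

baa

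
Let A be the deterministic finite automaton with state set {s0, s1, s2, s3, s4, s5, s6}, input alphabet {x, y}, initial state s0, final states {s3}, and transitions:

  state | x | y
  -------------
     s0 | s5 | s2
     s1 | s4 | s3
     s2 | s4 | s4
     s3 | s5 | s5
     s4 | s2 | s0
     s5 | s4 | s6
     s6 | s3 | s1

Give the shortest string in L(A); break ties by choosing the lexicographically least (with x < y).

xyx

A breadth-first search from s0 reaches an accepting state first via the path s0 → s5 → s6 → s3 on input xyx.
No string of length < 3 is accepted (BFS exhausts all shorter strings without reaching an accepting state), and xyx is the lexicographically least accepting string of length 3.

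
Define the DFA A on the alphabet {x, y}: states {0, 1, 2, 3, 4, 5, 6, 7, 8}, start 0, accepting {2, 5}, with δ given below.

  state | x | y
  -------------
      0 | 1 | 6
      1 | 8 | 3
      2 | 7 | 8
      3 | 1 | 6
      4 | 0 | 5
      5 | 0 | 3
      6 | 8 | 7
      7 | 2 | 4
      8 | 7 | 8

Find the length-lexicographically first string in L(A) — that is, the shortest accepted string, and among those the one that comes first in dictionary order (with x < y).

yyx

A breadth-first search from 0 reaches an accepting state first via the path 0 → 6 → 7 → 2 on input yyx.
No string of length < 3 is accepted (BFS exhausts all shorter strings without reaching an accepting state), and yyx is the lexicographically least accepting string of length 3.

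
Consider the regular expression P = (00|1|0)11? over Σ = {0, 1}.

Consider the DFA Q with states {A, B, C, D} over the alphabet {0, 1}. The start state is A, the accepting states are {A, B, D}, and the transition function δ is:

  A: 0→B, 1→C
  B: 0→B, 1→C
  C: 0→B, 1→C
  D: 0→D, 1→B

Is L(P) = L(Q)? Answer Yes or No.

No

The string 01 is accepted by P but rejected by Q.
So L(P) ≠ L(Q).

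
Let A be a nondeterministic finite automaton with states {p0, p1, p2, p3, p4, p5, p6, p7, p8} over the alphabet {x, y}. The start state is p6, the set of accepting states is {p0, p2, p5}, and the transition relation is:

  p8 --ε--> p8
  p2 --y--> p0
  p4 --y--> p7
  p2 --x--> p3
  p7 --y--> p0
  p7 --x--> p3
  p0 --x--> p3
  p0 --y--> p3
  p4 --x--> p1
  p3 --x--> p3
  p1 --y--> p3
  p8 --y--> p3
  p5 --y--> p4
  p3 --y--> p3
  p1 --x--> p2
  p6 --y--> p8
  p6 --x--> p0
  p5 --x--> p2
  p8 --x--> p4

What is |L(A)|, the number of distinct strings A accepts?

4

The useful subgraph on states {p0, p1, p2, p4, p6, p7, p8} is acyclic, so L(A) is finite; the longest accepting path visits 6 useful states, giving maximum string length 5.
Counting accepting paths from p6 by length: 1 of length 1, 2 of length 4, 1 of length 5. Total 4.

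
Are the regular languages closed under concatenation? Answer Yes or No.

Yes

If R₁ and R₂ are regular expressions for the two languages then R₁R₂ denotes L₁L₂; on automata, add ε-moves from every accepting state of an NFA for L₁ to the start state of an NFA for L₂ and keep only the second machine's accepting states.
So the regular languages are closed under concatenation.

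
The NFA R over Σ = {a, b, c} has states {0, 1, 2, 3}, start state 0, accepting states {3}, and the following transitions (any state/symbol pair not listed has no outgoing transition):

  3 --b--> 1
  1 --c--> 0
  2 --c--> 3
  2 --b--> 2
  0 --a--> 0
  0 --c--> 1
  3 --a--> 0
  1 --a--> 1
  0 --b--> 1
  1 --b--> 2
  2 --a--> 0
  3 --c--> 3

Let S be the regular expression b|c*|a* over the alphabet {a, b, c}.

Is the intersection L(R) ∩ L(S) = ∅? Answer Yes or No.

Converting the expression S to a DFA (subset construction, then merging equivalent states) gives the minimal DFA with states {s0, s1, s2, s3, s4}, start state s0, accepting states {s0, s1, s2, s3} and transitions s0: a→s1, b→s2, c→s3; s1: a→s1, b→s4, c→s4; s2: a→s4, b→s4, c→s4; s3: a→s4, b→s4, c→s3; s4: a→s4, b→s4, c→s4.
Exploring the product automaton R × S from the start pair (0, s0), following both machines on each input symbol, reaches 9 state pairs: (0, s0), (0, s1), (1, s2), (1, s3), (1, s4), (2, s4), (0, s4), (0, s3), (3, s4).
R accepts in {3} and S accepts in {s0, s1, s2, s3}; no reachable pair has both components accepting, so no string drives both machines to acceptance simultaneously and L(R) ∩ L(S) = ∅.
So no string is accepted by both, and the intersection is empty.

Yes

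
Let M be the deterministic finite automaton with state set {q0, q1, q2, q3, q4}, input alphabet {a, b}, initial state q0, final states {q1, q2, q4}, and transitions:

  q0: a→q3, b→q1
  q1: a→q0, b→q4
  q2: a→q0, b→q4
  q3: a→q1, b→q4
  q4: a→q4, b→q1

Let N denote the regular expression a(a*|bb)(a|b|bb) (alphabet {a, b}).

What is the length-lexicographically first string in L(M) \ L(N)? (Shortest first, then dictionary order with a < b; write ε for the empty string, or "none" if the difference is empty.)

b

The string b is accepted by M but not by N.
No shorter string lies in the difference, and b is the lexicographically first length-1 string in L(M) \ L(N).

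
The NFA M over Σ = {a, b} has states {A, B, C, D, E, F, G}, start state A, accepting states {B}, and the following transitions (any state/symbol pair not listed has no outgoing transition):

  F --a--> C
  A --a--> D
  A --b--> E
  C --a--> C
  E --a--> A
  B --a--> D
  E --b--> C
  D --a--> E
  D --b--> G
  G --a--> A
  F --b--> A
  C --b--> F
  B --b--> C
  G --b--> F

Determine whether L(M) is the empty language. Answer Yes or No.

The states reachable from the start state are {A, C, D, E, F, G}.
None of the accepting states {B} is reachable, so no string is accepted and L(M) = ∅.

Yes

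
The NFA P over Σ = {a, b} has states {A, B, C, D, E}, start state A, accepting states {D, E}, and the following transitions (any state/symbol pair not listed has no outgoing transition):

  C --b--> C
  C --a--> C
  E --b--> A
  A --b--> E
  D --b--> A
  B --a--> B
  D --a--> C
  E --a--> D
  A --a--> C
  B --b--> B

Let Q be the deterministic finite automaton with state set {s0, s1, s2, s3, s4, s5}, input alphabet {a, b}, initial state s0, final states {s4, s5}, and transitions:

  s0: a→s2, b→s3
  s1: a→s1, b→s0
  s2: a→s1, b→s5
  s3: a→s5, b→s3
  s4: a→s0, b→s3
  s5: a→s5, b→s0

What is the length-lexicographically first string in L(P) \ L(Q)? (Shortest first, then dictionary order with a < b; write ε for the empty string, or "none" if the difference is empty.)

The string b is accepted by P but not by Q.
No shorter string lies in the difference, and b is the lexicographically first length-1 string in L(P) \ L(Q).

b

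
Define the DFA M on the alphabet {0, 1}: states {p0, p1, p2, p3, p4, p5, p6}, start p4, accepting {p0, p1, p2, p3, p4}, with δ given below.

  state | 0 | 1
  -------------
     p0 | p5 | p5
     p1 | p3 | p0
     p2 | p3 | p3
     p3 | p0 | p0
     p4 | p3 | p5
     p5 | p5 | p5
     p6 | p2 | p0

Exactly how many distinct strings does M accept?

The useful subgraph on states {p0, p3, p4} is acyclic, so L(M) is finite; the longest accepting path visits 3 useful states, giving maximum string length 2.
Counting accepting paths from p4 by length: 1 of length 0, 1 of length 1, 2 of length 2. Total 4.

4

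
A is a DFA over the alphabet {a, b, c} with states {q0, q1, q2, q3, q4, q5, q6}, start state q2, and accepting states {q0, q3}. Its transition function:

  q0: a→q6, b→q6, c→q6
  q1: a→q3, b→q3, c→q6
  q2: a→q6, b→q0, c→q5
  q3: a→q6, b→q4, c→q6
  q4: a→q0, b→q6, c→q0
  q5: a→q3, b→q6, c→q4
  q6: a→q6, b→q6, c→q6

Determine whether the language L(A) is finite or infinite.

finite

The useful states (reachable from q2 and able to reach an accepting state) are {q0, q2, q3, q4, q5}.
Restricted to these states the transition graph has no cycle, so every accepting path has bounded length and L is finite.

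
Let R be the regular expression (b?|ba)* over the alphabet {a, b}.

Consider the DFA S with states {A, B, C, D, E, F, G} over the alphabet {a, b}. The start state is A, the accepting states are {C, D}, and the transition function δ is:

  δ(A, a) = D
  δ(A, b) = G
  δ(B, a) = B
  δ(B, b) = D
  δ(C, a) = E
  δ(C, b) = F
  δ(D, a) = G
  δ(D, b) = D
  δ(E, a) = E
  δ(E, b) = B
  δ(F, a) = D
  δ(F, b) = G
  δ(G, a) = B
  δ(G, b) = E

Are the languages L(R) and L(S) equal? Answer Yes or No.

No

The empty string ε is accepted by R but rejected by S.
So L(R) ≠ L(S).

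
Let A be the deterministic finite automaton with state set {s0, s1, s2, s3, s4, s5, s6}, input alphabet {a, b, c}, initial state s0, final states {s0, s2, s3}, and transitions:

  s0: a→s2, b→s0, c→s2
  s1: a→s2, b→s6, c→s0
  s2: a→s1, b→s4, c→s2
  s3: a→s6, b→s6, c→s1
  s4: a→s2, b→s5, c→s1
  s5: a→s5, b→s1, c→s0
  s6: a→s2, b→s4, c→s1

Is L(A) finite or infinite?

State s0 is reachable from the start and can reach an accepting state, and it lies on the cycle s0 → s0.
Traversing that cycle any number of times yields accepted strings of unbounded length, so the language is infinite.

infinite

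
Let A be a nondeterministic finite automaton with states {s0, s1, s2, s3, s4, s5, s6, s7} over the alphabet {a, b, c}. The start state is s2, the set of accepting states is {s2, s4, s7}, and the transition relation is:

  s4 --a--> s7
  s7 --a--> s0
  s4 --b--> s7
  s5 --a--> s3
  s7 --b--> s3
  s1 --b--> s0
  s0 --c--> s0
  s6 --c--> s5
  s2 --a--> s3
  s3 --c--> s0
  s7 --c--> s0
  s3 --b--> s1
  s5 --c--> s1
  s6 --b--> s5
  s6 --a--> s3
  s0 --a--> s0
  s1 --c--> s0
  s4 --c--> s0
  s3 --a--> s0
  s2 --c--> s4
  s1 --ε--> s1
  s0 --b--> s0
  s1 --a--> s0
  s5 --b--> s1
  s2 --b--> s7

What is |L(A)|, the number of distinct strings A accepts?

5

The useful subgraph on states {s2, s4, s7} is acyclic, so L(A) is finite; the longest accepting path visits 3 useful states, giving maximum string length 2.
Counting accepting paths from s2 by length: 1 of length 0, 2 of length 1, 2 of length 2. Total 5.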